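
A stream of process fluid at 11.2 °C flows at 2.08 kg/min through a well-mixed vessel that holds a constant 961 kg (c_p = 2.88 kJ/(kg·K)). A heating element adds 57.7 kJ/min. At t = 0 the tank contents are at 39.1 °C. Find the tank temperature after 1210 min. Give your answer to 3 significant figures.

M c_p dT/dt = ṁ c_p (T_in − T) + Q̇.
Rearrange: dT/dt = (T_ss − T)/τ with τ = M/ṁ = 462.02 min and T_ss = T_in + Q̇/(ṁ c_p) = 20.832 °C.
T approaches T_ss exponentially: T(t) = T_ss + (T₀ − T_ss) e^(−t/τ).
T(1210) = 20.832 + (18.268)·e^(−1210/462.02) = 20.832 + (18.268)·0.072880 = 22.163 °C.

22.2 °C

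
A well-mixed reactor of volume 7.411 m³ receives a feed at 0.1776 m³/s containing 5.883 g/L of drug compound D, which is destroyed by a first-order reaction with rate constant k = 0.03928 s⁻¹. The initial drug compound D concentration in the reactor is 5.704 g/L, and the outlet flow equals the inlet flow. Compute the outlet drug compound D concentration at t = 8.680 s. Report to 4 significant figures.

4.236 g/L

V dC/dt = Q(C_in − C) − k V C.
This is linear with rate a = Q/V + k = 0.0632444 s⁻¹.
C_ss = Q C_in/(Q + kV) = 2.22917 g/L; C(t) = C_ss + (C₀ − C_ss) e^(−a t).
C(8.680) = 2.22917 + (3.47483)·e^(−0.0632444·8.680) = 2.22917 + (3.47483)·0.577549 = 4.23606 g/L.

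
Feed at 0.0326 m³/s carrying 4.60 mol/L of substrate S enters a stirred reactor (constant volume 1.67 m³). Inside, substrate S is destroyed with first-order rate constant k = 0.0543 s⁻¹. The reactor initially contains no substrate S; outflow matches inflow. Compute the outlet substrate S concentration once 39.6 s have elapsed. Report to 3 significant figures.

1.15 mol/L

Accumulation = in − out − consumed: V dC/dt = Q C_in − Q C − k V C.
dC/dt = (Q/V) C_in − (Q/V + k) C; effective rate a = Q/V + k = 0.019521 + 0.0543 = 0.073821 s⁻¹.
C_ss = Q C_in/(Q + kV) = 1.2164 mol/L; C(t) = C_ss + (C₀ − C_ss) e^(−a t).
C(39.6) = 1.2164 + (-1.2164)·e^(−0.073821·39.6) = 1.2164 + (-1.2164)·0.053755 = 1.1510 mol/L.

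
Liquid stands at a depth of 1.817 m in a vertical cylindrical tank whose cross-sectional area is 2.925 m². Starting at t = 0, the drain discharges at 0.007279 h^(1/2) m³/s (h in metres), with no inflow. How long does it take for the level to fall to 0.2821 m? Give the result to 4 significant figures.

656.5 s

A dh/dt = −Q_out = −0.007279 √h.
∫ h^(−1/2) dh = −(0.007279/A) ∫ dt, giving 2√h = 2√h₀ − (0.007279/A) t.
t = 2A(√h₀ − √h)/0.007279 = 2·2.925·(√1.817 − √0.2821)/0.007279
  = 5.85000 × (1.34796 − 0.531131) / 0.007279 = 656.472 s.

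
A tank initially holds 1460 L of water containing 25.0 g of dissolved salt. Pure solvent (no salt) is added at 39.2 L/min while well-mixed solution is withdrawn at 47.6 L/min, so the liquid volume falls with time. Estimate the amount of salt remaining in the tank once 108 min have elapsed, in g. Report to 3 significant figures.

0.102 g

Total volume: dV/dt = Q_in − Q_out = -8.4000 L/min, so V(t) = 1460 − 8.4000 t and V(108) = 552.80 L.
No salt enters, so dm/dt = −Q_out · (m/V).
Separate: dm/m = −Q_out dt/V(t) ⇒ ln(m/m₀) = −(Q_out/(Q_in−Q_out)) ln(V/V₀).
m = m₀ (V₀/V)^(Q_out/(Q_in−Q_out)) = 25.0 × (1460/552.80)^(-5.6667) = 0.10182 g.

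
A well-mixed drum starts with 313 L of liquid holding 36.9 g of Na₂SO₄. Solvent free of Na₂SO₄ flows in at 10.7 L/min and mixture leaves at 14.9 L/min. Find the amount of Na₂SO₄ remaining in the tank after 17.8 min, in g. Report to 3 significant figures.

Total volume: dV/dt = Q_in − Q_out = -4.2000 L/min, so V(t) = 313 − 4.2000 t and V(17.8) = 238.24 L.
Species balance (pure solvent in): dm/dt = −Q_out · m/V(t).
Separate: dm/m = −Q_out dt/V(t) ⇒ ln(m/m₀) = −(Q_out/(Q_in−Q_out)) ln(V/V₀).
m = m₀ (V₀/V)^(Q_out/(Q_in−Q_out)) = 36.9 × (313/238.24)^(-3.5476) = 14.013 g.

14.0 g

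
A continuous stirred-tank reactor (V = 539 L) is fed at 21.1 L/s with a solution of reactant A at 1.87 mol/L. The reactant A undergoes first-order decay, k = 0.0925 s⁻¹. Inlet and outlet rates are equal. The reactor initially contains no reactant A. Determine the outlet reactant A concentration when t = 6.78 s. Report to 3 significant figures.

0.328 mol/L

Species balance: V dC/dt = Q C_in − Q C − k V C.
dC/dt = (Q/V) C_in − (Q/V + k) C; effective rate a = Q/V + k = 0.039147 + 0.0925 = 0.13165 s⁻¹.
C_ss = Q C_in/(Q + kV) = 0.55607 mol/L; C(t) = C_ss + (C₀ − C_ss) e^(−a t).
C(6.78) = 0.55607 + (-0.55607)·e^(−0.13165·6.78) = 0.55607 + (-0.55607)·0.40960 = 0.32830 mol/L.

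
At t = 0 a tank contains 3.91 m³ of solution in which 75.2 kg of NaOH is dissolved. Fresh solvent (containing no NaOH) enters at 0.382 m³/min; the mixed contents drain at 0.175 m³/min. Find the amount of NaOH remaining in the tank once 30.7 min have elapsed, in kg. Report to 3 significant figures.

33.3 kg

Let m(t) be the amount of NaOH. Volume: V(t) = V₀ + (Q_in − Q_out) t = 3.91 + 0.20700 t; V(30.7) = 10.265 m³.
No NaOH enters, so dm/dt = −Q_out · (m/V).
dm/m = −Q_out dt/(V₀ + 0.20700 t); integrating gives ln(m/m₀) = −(Q_out/(Q_in−Q_out)) ln(V/V₀).
m = m₀ (V₀/V)^(Q_out/(Q_in−Q_out)) = 75.2 × (3.91/10.265)^(0.84541) = 33.254 kg.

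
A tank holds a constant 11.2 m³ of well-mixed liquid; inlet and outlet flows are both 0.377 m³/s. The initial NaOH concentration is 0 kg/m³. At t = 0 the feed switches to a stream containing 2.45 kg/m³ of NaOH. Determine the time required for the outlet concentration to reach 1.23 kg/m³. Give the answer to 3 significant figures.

Mass balance on the solute (V constant): V dC/dt = Q(C_in − C), so τ = V/Q = 29.708 s.
C(t) = C_in + (C₀ − C_in) e^(−t/τ). Set C = 1.23 and solve for t:
e^(−t/τ) = (C − C_in)/(C₀ − C_in) = (1.23 − 2.45)/(0 − 2.45) = 0.49796
t = −τ ln(…) = 29.708 × 0.69724 = 20.714 s.

20.7 s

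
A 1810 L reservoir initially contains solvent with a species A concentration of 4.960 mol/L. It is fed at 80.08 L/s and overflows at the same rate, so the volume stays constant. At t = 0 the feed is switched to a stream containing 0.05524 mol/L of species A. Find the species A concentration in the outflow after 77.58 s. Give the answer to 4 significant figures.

0.2137 mol/L

Species balance on the tank: V dC/dt = Q(C_in − C).
Time constant τ = V/Q = 1810/80.08 = 22.6024 s.
This is linear first-order; C(t) = C_in + (C₀ − C_in) e^(−t/τ).
C(77.58) = 0.05524 + (4.960 − 0.05524)·e^(−77.58/22.6024) = 0.05524 + (4.90476)·0.0323100 = 0.213713 mol/L.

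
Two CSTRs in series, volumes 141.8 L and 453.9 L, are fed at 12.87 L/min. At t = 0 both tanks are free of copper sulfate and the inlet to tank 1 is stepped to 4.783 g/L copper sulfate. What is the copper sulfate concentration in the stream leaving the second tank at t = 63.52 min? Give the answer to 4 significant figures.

3.641 g/L

Species balance on tank i: dCᵢ/dt = (Cᵢ₋₁ − Cᵢ)/τᵢ with τᵢ = Vᵢ/Q.
τ₁ = 141.8/12.87 = 11.0179 min; τ₂ = 453.9/12.87 = 35.2681 min.
Solving the cascade with C₁(0)=C₂(0)=0 gives C₂(t) = C_in[1 − (τ₁ e^(−t/τ₁) − τ₂ e^(−t/τ₂))/(τ₁ − τ₂)].
At t = 63.52: e^(−t/τ₁) = 0.00313483, e^(−t/τ₂) = 0.165123.
C₂ = 4.783·[1 − (11.0179·0.00313483 − 35.2681·0.165123)/(-24.2502)] = 4.783·0.761279 = 3.64120 g/L.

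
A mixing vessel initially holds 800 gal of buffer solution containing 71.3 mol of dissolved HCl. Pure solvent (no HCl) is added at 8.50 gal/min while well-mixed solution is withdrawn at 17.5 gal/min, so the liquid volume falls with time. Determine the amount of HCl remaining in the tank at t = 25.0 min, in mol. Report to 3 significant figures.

Let m(t) be the amount of HCl. Volume: V(t) = V₀ + (Q_in − Q_out) t = 800 − 9.0000 t; V(25.0) = 575.00 gal.
No HCl enters, so dm/dt = −Q_out · (m/V).
dm/m = −Q_out dt/(V₀ − 9.0000 t); integrating gives ln(m/m₀) = −(Q_out/(Q_in−Q_out)) ln(V/V₀).
m = m₀ (V₀/V)^(Q_out/(Q_in−Q_out)) = 71.3 × (800/575.00)^(-1.9444) = 37.516 mol.

37.5 mol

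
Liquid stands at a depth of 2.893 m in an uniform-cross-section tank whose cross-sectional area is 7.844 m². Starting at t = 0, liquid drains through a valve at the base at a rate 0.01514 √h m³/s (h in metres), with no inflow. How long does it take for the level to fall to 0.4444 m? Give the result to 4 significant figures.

A dh/dt = −Q_out = −0.01514 √h.
This is separable: 2 d(√h)/dt = −0.01514/A, so √h = √h₀ − (0.01514/(2A)) t.
t = 2A(√h₀ − √h)/0.01514 = 2·7.844·(√2.893 − √0.4444)/0.01514
  = 15.6880 × (1.70088 − 0.666633) / 0.01514 = 1071.68 s.

1072 s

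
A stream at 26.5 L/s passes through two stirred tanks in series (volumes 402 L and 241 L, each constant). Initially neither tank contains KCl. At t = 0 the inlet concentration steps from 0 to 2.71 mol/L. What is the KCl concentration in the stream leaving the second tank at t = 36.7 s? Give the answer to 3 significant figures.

2.18 mol/L

Time constants: τᵢ = Vᵢ/Q for each well-mixed tank.
τ₁ = 402/26.5 = 15.170 s; τ₂ = 241/26.5 = 9.0943 s.
Tank 1: C₁ = C_in(1 − e^(−t/τ₁)). Tank 2 (τ₁ ≠ τ₂): C₂ = C_in[1 − (τ₁ e^(−t/τ₁) − τ₂ e^(−t/τ₂))/(τ₁ − τ₂)].
At t = 36.7: e^(−t/τ₁) = 0.088986, e^(−t/τ₂) = 0.017677.
C₂ = 2.71·[1 − (15.170·0.088986 − 9.0943·0.017677)/(6.0755)] = 2.71·0.80427 = 2.1796 mol/L.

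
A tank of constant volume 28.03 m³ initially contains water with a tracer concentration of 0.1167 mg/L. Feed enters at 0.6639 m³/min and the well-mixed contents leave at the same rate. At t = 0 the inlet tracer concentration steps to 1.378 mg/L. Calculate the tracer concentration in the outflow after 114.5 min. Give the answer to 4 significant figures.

1.294 mg/L

Mass balance on the solute (V constant): V dC/dt = Q(C_in − C).
So dC/dt = (C_in − C)/τ with τ = V/Q = 28.03/0.6639 = 42.2202 min.
Integrating: C(t) = C_in + (C₀ − C_in) e^(−t/τ).
C(114.5) = 1.378 + (0.1167 − 1.378)·e^(−114.5/42.2202) = 1.378 + (-1.26130)·0.0664058 = 1.29424 mg/L.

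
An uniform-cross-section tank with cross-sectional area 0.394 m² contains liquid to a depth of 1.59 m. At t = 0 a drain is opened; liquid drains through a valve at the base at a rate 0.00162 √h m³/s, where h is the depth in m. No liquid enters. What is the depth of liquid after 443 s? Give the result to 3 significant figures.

0.123 m

With no inflow, A dh/dt = −0.00162 √h.
∫ h^(−1/2) dh = −(0.00162/A) ∫ dt, giving 2√h = 2√h₀ − (0.00162/A) t.
√h = √1.59 − 0.00162·443/(2·0.394) = 1.2610 − 0.91074 = 0.35022.
h = 0.35022² = 0.12265 m.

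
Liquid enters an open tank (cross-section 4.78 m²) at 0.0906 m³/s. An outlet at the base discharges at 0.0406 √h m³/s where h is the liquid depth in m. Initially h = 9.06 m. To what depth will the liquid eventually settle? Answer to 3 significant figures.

A dh/dt = Q_in − 0.0406 √h. Steady state requires inflow = outflow:
Q_in = 0.0406 √h_ss ⇒ √h_ss = 0.0906/0.0406 = 2.2315.
h_ss = 2.2315² = 4.9797 m. (Since h₀ = 9.06 m > h_ss, the level will fall toward this value.)

4.98 m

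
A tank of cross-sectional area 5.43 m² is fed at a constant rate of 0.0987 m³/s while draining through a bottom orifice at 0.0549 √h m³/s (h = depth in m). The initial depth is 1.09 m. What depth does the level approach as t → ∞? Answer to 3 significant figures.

3.23 m

Accumulation of liquid (constant cross-section A): A dh/dt = Q_in − 0.0549 √h. At steady state dh/dt = 0:
Q_in = 0.0549 √h_ss ⇒ √h_ss = 0.0987/0.0549 = 1.7978.
h_ss = 1.7978² = 3.2321 m. (Since h₀ = 1.09 m < h_ss, the level will rise toward this value.)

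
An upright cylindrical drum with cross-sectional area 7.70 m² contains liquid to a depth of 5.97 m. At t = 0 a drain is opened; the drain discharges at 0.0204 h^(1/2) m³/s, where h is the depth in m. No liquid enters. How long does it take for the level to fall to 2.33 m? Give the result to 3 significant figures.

692 s

A dh/dt = −Q_out = −0.0204 √h.
∫ h^(−1/2) dh = −(0.0204/A) ∫ dt, giving 2√h = 2√h₀ − (0.0204/A) t.
t = 2A(√h₀ − √h)/0.0204 = 2·7.70·(√5.97 − √2.33)/0.0204
  = 15.400 × (2.4434 − 1.5264) / 0.0204 = 692.19 s.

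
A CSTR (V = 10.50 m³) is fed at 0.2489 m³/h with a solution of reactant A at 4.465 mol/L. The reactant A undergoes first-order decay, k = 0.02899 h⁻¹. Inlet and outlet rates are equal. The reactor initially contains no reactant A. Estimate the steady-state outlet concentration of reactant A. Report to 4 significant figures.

2.009 mol/L

Species balance: V dC/dt = Q C_in − Q C − k V C.
At steady state: 0 = Q C_in − (Q + kV) C_ss, so C_ss = Q C_in/(Q + kV).
C_ss = 0.2489·4.465/(0.2489 + 0.02899·10.50) = 1.11134/0.553295 = 2.00858 mol/L.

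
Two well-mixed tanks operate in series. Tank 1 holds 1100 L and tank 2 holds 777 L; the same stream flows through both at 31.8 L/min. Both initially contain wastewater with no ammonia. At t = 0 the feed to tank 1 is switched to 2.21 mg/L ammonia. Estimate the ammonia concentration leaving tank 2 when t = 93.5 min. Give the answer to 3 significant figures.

Each tank obeys Vᵢ dCᵢ/dt = Q(Cᵢ₋₁ − Cᵢ), so τᵢ = Vᵢ/Q.
τ₁ = 1100/31.8 = 34.591 min; τ₂ = 777/31.8 = 24.434 min.
Solving the cascade with C₁(0)=C₂(0)=0 gives C₂(t) = C_in[1 − (τ₁ e^(−t/τ₁) − τ₂ e^(−t/τ₂))/(τ₁ − τ₂)].
At t = 93.5: e^(−t/τ₁) = 0.067004, e^(−t/τ₂) = 0.021783.
C₂ = 2.21·[1 − (34.591·0.067004 − 24.434·0.021783)/(10.157)] = 2.21·0.82421 = 1.8215 mg/L.

1.82 mg/L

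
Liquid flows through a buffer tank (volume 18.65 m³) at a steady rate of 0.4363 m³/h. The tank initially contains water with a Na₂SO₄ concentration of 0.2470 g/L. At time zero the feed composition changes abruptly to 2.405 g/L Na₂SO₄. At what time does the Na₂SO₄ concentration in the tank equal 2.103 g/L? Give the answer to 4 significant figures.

Species balance: V dC/dt = Q(C_in − C) ⇒ τ = V/Q = 42.7458 h.
C(t) = C_in + (C₀ − C_in) e^(−t/τ). Set C = 2.103 and solve for t:
e^(−t/τ) = (C − C_in)/(C₀ − C_in) = (2.103 − 2.405)/(0.2470 − 2.405) = 0.139944
t = −τ ln(…) = 42.7458 × 1.96651 = 84.0601 h.

84.06 h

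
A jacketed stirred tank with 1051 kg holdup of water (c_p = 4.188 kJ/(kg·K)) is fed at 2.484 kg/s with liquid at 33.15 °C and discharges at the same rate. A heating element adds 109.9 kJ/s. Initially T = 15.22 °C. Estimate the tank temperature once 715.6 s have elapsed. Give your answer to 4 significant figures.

38.46 °C

M c_p dT/dt = ṁ c_p (T_in − T) + Q̇.
τ = M/ṁ = 423.108 s; T_ss = T_in + Q̇/(ṁ c_p) = 33.15 + 109.9/(2.484·4.188) = 43.7143 °C.
Integrating: T(t) = T_ss + (T₀ − T_ss) e^(−t/τ).
T(715.6) = 43.7143 + (-28.4943)·e^(−715.6/423.108) = 43.7143 + (-28.4943)·0.184281 = 38.4633 °C.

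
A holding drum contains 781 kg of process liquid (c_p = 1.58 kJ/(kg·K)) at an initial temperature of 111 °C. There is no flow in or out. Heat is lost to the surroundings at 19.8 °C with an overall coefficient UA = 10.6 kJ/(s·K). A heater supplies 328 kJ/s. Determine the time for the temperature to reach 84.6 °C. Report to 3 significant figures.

67.1 s

Lumped-capacitance energy balance: M c_p dT/dt = UA(T_amb − T) + Q̇.
τ = M c_p/UA = 116.41 s; T_ss = T_amb + Q̇/UA = 19.8 + 328/10.6 = 50.743 °C.
T(t) = T_ss + (T₀ − T_ss)e^(−t/τ); set T = 84.6:
t = −τ ln[(T − T_ss)/(T₀ − T_ss)] = −116.41 · ln(0.56187) = 67.110 s.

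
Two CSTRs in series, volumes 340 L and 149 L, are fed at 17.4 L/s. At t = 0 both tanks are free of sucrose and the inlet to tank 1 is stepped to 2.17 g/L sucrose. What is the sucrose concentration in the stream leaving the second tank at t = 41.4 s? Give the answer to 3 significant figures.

Time constants: τᵢ = Vᵢ/Q for each well-mixed tank.
τ₁ = 340/17.4 = 19.540 s; τ₂ = 149/17.4 = 8.5632 s.
Tank 1: C₁ = C_in(1 − e^(−t/τ₁)). Tank 2 (τ₁ ≠ τ₂): C₂ = C_in[1 − (τ₁ e^(−t/τ₁) − τ₂ e^(−t/τ₂))/(τ₁ − τ₂)].
At t = 41.4: e^(−t/τ₁) = 0.12019, e^(−t/τ₂) = 0.0079496.
C₂ = 2.17·[1 − (19.540·0.12019 − 8.5632·0.0079496)/(10.977)] = 2.17·0.79226 = 1.7192 g/L.

1.72 g/L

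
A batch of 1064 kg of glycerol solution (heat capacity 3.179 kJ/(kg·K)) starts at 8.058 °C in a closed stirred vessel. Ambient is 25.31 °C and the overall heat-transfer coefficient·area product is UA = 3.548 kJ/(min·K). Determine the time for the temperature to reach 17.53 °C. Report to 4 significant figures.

Unsteady energy balance on the tank contents: M c_p dT/dt = −UA(T − T_amb).
τ = M c_p/UA = 953.342 min; T_ss = T_amb = 25.3100 °C.
T(t) = T_ss + (T₀ − T_ss)e^(−t/τ); set T = 17.53:
t = −τ ln[(T − T_ss)/(T₀ − T_ss)] = −953.342 · ln(0.450962) = 759.214 min.

759.2 min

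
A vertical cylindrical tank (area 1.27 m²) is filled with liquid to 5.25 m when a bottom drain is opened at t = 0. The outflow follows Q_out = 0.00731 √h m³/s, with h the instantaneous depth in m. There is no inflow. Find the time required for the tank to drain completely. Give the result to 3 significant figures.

796 s

A dh/dt = −Q_out = −0.00731 √h.
∫ h^(−1/2) dh = −(0.00731/A) ∫ dt, giving 2√h = 2√h₀ − (0.00731/A) t.
Tank is empty when √h = 0: t_empty = 2A√h₀/0.00731.
t_empty = 2·1.27·√5.25/0.00731 = 2.5400·2.2913/0.00731 = 796.15 s.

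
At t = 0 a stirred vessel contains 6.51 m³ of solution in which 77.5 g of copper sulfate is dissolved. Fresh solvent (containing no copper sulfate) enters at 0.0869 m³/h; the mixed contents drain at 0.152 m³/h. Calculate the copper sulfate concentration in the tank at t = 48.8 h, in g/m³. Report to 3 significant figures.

Total volume: dV/dt = Q_in − Q_out = -0.065100 m³/h, so V(t) = 6.51 − 0.065100 t and V(48.8) = 3.3331 m³.
No copper sulfate enters, so dm/dt = −Q_out · (m/V).
Separate: dm/m = −Q_out dt/V(t) ⇒ ln(m/m₀) = −(Q_out/(Q_in−Q_out)) ln(V/V₀).
m = m₀ (V₀/V)^(Q_out/(Q_in−Q_out)) = 77.5 × (6.51/3.3331)^(-2.3349) = 16.236 g.
C = m/V = 16.236/3.3331 = 4.8712 g/m³.

4.87 g/m³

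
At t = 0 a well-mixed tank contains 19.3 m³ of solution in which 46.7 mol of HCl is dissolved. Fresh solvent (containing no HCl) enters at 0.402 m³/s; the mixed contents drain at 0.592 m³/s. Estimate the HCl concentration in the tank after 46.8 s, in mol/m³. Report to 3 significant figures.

Let m(t) be the amount of HCl. Volume: V(t) = V₀ + (Q_in − Q_out) t = 19.3 − 0.19000 t; V(46.8) = 10.408 m³.
Solute balance: dm/dt = 0 − Q_out C = −Q_out m/V(t).
Separate: dm/m = −Q_out dt/V(t) ⇒ ln(m/m₀) = −(Q_out/(Q_in−Q_out)) ln(V/V₀).
m = m₀ (V₀/V)^(Q_out/(Q_in−Q_out)) = 46.7 × (19.3/10.408)^(-3.1158) = 6.8186 mol.
C = m/V = 6.8186/10.408 = 0.65513 mol/m³.

0.655 mol/m³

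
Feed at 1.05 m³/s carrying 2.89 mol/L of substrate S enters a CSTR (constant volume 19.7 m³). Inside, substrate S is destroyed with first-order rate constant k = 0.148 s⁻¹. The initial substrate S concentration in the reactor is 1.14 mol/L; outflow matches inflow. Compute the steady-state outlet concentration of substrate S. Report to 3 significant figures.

0.765 mol/L

Species balance: V dC/dt = Q C_in − Q C − k V C.
Steady state (dC/dt = 0): C_ss = Q C_in/(Q + kV) = C_in/(1 + kV/Q).
C_ss = 1.05·2.89/(1.05 + 0.148·19.7) = 3.0345/3.9656 = 0.76521 mol/L.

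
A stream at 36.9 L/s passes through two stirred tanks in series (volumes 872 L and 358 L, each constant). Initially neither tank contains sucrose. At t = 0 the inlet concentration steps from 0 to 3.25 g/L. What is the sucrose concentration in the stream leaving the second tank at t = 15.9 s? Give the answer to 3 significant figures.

0.876 g/L

Species balance on tank i: dCᵢ/dt = (Cᵢ₋₁ − Cᵢ)/τᵢ with τᵢ = Vᵢ/Q.
τ₁ = 872/36.9 = 23.631 s; τ₂ = 358/36.9 = 9.7019 s.
Tank 1: C₁ = C_in(1 − e^(−t/τ₁)). Tank 2 (τ₁ ≠ τ₂): C₂ = C_in[1 − (τ₁ e^(−t/τ₁) − τ₂ e^(−t/τ₂))/(τ₁ − τ₂)].
At t = 15.9: e^(−t/τ₁) = 0.51026, e^(−t/τ₂) = 0.19420.
C₂ = 3.25·[1 − (23.631·0.51026 − 9.7019·0.19420)/(13.930)] = 3.25·0.26960 = 0.87621 g/L.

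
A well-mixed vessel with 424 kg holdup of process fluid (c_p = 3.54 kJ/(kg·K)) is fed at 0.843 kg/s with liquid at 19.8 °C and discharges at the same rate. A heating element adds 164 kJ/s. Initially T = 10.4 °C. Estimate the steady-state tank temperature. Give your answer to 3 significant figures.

74.8 °C

Energy balance: M c_p dT/dt = ṁ c_p (T_in − T) + 164.
At steady state dT/dt = 0 ⇒ T_ss = T_in + Q̇/(ṁ c_p) = 19.8 + 164/(0.843·3.54) = 74.756 °C.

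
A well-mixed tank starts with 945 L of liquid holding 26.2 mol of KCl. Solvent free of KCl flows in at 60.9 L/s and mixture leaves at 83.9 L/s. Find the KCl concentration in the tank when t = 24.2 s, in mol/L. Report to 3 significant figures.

Total volume: dV/dt = Q_in − Q_out = -23.000 L/s, so V(t) = 945 − 23.000 t and V(24.2) = 388.40 L.
Solute balance: dm/dt = 0 − Q_out C = −Q_out m/V(t).
dm/m = −Q_out dt/(V₀ − 23.000 t); integrating gives ln(m/m₀) = −(Q_out/(Q_in−Q_out)) ln(V/V₀).
m = m₀ (V₀/V)^(Q_out/(Q_in−Q_out)) = 26.2 × (945/388.40)^(-3.6478) = 1.0225 mol.
C = m/V = 1.0225/388.40 = 0.0026327 mol/L.

0.00263 mol/L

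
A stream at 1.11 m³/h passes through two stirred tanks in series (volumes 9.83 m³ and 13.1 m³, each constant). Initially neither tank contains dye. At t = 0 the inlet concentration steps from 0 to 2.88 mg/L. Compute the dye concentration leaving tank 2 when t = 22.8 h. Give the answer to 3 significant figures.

1.87 mg/L

Time constants: τᵢ = Vᵢ/Q for each well-mixed tank.
τ₁ = 9.83/1.11 = 8.8559 h; τ₂ = 13.1/1.11 = 11.802 h.
Tank 1: C₁ = C_in(1 − e^(−t/τ₁)). Tank 2 (τ₁ ≠ τ₂): C₂ = C_in[1 − (τ₁ e^(−t/τ₁) − τ₂ e^(−t/τ₂))/(τ₁ − τ₂)].
At t = 22.8: e^(−t/τ₁) = 0.076187, e^(−t/τ₂) = 0.14487.
C₂ = 2.88·[1 − (8.8559·0.076187 − 11.802·0.14487)/(-2.9459)] = 2.88·0.64865 = 1.8681 mg/L.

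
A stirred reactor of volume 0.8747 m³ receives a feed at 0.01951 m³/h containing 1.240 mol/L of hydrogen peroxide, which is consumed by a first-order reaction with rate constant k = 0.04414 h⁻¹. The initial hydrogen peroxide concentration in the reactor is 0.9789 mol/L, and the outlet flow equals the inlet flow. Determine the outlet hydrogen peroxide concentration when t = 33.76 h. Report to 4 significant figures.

0.4760 mol/L

Species balance: V dC/dt = Q C_in − Q C − k V C.
This is linear with rate a = Q/V + k = 0.0664448 h⁻¹.
C_ss = Q C_in/(Q + kV) = 0.416254 mol/L; C(t) = C_ss + (C₀ − C_ss) e^(−a t).
C(33.76) = 0.416254 + (0.562646)·e^(−0.0664448·33.76) = 0.416254 + (0.562646)·0.106121 = 0.475963 mol/L.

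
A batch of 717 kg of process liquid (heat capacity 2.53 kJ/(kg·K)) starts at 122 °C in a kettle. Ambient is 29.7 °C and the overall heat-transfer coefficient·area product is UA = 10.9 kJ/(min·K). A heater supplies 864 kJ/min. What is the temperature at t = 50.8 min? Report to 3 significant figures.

M c_p dT/dt = −UA(T − T_amb) + Q̇.
dT/dt = (T_ss − T)/τ with T_ss = T_amb + Q̇/UA = 29.7 + 864/10.9 = 108.97 °C, τ = M c_p/UA = 717·2.53/10.9 = 166.42 min.
Solution: T(t) = T_ss + (T₀ − T_ss) e^(−t/τ).
T(50.8) = 108.97 + (13.034)·0.73694 = 118.57 °C.

119 °C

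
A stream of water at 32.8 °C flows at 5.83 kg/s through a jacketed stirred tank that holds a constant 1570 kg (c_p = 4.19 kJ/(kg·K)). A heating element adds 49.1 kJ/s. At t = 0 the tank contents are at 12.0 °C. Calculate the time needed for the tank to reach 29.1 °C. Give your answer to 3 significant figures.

373 s

Unsteady energy balance on the tank contents: M c_p dT/dt = ṁ c_p (T_in − T) + 49.1.
τ = M/ṁ = 269.30 s; T_ss = T_in + Q̇/(ṁ c_p) = 34.810 °C.
T(t) = T_ss + (T₀ − T_ss) e^(−t/τ). Set T = 29.1:
e^(−t/τ) = (29.1 − 34.810)/(12.0 − 34.810) = 0.25033
t = −269.30 · ln(0.25033) = 372.97 s.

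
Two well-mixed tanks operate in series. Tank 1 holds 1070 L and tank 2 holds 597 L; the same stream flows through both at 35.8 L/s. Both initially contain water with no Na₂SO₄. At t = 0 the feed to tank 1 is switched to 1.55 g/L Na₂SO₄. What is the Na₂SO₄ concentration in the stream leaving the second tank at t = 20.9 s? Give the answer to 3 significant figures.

Time constants: τᵢ = Vᵢ/Q for each well-mixed tank.
τ₁ = 1070/35.8 = 29.888 s; τ₂ = 597/35.8 = 16.676 s.
Tank 1: C₁ = C_in(1 − e^(−t/τ₁)). Tank 2 (τ₁ ≠ τ₂): C₂ = C_in[1 − (τ₁ e^(−t/τ₁) − τ₂ e^(−t/τ₂))/(τ₁ − τ₂)].
At t = 20.9: e^(−t/τ₁) = 0.49695, e^(−t/τ₂) = 0.28556.
C₂ = 1.55·[1 − (29.888·0.49695 − 16.676·0.28556)/(13.212)] = 1.55·0.23625 = 0.36619 g/L.

0.366 g/L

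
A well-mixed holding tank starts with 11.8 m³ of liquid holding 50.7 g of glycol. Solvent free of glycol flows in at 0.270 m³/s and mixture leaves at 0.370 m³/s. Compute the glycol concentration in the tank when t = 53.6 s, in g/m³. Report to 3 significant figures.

0.838 g/m³

Let m(t) be the amount of glycol. Volume: V(t) = V₀ + (Q_in − Q_out) t = 11.8 − 0.10000 t; V(53.6) = 6.4400 m³.
No glycol enters, so dm/dt = −Q_out · (m/V).
Separate: dm/m = −Q_out dt/V(t) ⇒ ln(m/m₀) = −(Q_out/(Q_in−Q_out)) ln(V/V₀).
m = m₀ (V₀/V)^(Q_out/(Q_in−Q_out)) = 50.7 × (11.8/6.4400)^(-3.7000) = 5.3941 g.
C = m/V = 5.3941/6.4400 = 0.83760 g/m³.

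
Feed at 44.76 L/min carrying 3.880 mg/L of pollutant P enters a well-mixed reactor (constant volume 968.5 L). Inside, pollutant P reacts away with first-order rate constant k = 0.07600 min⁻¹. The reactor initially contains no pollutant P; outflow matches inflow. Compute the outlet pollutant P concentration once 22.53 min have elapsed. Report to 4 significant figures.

V dC/dt = Q(C_in − C) − k V C.
This is linear with rate a = Q/V + k = 0.122216 min⁻¹.
C_ss = Q C_in/(Q + kV) = 1.46722 mg/L; C(t) = C_ss + (C₀ − C_ss) e^(−a t).
C(22.53) = 1.46722 + (-1.46722)·e^(−0.122216·22.53) = 1.46722 + (-1.46722)·0.0637031 = 1.37375 mg/L.

1.374 mg/L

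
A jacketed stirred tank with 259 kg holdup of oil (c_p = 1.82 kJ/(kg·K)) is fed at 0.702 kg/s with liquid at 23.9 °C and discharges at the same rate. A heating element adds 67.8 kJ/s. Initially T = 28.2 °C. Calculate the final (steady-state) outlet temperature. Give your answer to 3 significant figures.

77.0 °C

Heat balance on the well-mixed liquid: M c_p dT/dt = ṁ c_p (T_in − T) + 67.8.
At steady state dT/dt = 0 ⇒ T_ss = T_in + Q̇/(ṁ c_p) = 23.9 + 67.8/(0.702·1.82) = 76.967 °C.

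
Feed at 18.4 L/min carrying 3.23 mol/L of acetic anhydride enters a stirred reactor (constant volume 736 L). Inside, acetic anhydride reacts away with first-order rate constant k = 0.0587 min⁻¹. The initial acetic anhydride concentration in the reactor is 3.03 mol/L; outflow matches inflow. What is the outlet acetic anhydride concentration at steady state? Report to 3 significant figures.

Accumulation = in − out − consumed: V dC/dt = Q C_in − Q C − k V C.
At steady state: 0 = Q C_in − (Q + kV) C_ss, so C_ss = Q C_in/(Q + kV).
C_ss = 18.4·3.23/(18.4 + 0.0587·736) = 59.432/61.603 = 0.96476 mol/L.

0.965 mol/L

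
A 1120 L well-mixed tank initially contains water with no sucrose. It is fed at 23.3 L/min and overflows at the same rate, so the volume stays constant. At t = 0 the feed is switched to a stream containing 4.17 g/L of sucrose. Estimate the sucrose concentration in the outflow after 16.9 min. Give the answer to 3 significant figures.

1.24 g/L

Transient balance on the dissolved component: V dC/dt = Q(C_in − C).
So dC/dt = (C_in − C)/τ with τ = V/Q = 1120/23.3 = 48.069 min.
C approaches C_in exponentially: C(t) = C_in + (C₀ − C_in) e^(−t/τ).
C(16.9) = 4.17 + (0 − 4.17)·e^(−16.9/48.069) = 4.17 + (-4.1700)·0.70358 = 1.2361 g/L.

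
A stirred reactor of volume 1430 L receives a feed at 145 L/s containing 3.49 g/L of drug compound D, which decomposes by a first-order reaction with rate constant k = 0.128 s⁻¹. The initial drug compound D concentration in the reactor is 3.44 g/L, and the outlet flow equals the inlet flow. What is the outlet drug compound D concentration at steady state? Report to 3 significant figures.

Accumulation = in − out − consumed: V dC/dt = Q C_in − Q C − k V C.
Steady state (dC/dt = 0): C_ss = Q C_in/(Q + kV) = C_in/(1 + kV/Q).
C_ss = 145·3.49/(145 + 0.128·1430) = 506.05/328.04 = 1.5426 g/L.

1.54 g/L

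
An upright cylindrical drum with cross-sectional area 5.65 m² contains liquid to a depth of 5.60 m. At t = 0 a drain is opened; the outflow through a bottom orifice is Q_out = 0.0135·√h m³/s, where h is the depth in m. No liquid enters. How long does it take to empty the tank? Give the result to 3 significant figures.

Unsteady balance on liquid volume: A dh/dt = −0.0135 √h.
Separate and integrate: 2(√h − √h₀) = −(0.0135/A) t.
Set h = 0: 2√h₀ = (0.0135/A) t_empty ⇒ t_empty = 2A√h₀/0.0135.
t_empty = 2·5.65·√5.60/0.0135 = 11.300·2.3664/0.0135 = 1980.8 s.

1980 s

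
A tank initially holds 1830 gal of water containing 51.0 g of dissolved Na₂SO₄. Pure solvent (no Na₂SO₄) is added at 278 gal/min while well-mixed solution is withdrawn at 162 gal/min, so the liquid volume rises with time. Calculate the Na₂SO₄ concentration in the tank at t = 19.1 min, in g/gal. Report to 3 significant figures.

0.00416 g/gal

Let m(t) be the amount of Na₂SO₄. Volume: V(t) = V₀ + (Q_in − Q_out) t = 1830 + 116.00 t; V(19.1) = 4045.6 gal.
Solute balance: dm/dt = 0 − Q_out C = −Q_out m/V(t).
Separate: dm/m = −Q_out dt/V(t) ⇒ ln(m/m₀) = −(Q_out/(Q_in−Q_out)) ln(V/V₀).
m = m₀ (V₀/V)^(Q_out/(Q_in−Q_out)) = 51.0 × (1830/4045.6)^(1.3966) = 16.843 g.
C = m/V = 16.843/4045.6 = 0.0041632 g/gal.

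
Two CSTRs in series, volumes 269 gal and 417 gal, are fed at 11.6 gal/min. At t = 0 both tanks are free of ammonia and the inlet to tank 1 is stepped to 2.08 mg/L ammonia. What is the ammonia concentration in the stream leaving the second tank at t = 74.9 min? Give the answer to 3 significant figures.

1.50 mg/L

Time constants: τᵢ = Vᵢ/Q for each well-mixed tank.
τ₁ = 269/11.6 = 23.190 min; τ₂ = 417/11.6 = 35.948 min.
Solving the cascade with C₁(0)=C₂(0)=0 gives C₂(t) = C_in[1 − (τ₁ e^(−t/τ₁) − τ₂ e^(−t/τ₂))/(τ₁ − τ₂)].
At t = 74.9: e^(−t/τ₁) = 0.039562, e^(−t/τ₂) = 0.12449.
C₂ = 2.08·[1 − (23.190·0.039562 − 35.948·0.12449)/(-12.759)] = 2.08·0.72115 = 1.5000 mg/L.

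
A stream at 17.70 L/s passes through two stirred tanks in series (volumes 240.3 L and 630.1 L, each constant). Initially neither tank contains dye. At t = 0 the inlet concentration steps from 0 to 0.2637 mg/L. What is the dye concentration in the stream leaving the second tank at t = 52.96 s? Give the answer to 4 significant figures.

0.1707 mg/L

Each tank obeys Vᵢ dCᵢ/dt = Q(Cᵢ₋₁ − Cᵢ), so τᵢ = Vᵢ/Q.
τ₁ = 240.3/17.70 = 13.5763 s; τ₂ = 630.1/17.70 = 35.5989 s.
Solving the cascade with C₁(0)=C₂(0)=0 gives C₂(t) = C_in[1 − (τ₁ e^(−t/τ₁) − τ₂ e^(−t/τ₂))/(τ₁ − τ₂)].
At t = 52.96: e^(−t/τ₁) = 0.0202232, e^(−t/τ₂) = 0.225894.
C₂ = 0.2637·[1 − (13.5763·0.0202232 − 35.5989·0.225894)/(-22.0226)] = 0.2637·0.647315 = 0.170697 mg/L.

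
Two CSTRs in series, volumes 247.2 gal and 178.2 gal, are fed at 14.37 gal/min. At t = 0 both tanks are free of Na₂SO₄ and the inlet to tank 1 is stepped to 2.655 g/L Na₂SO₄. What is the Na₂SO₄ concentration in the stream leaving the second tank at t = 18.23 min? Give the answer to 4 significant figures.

Each tank obeys Vᵢ dCᵢ/dt = Q(Cᵢ₋₁ − Cᵢ), so τᵢ = Vᵢ/Q.
τ₁ = 247.2/14.37 = 17.2025 min; τ₂ = 178.2/14.37 = 12.4008 min.
Solving the cascade with C₁(0)=C₂(0)=0 gives C₂(t) = C_in[1 − (τ₁ e^(−t/τ₁) − τ₂ e^(−t/τ₂))/(τ₁ − τ₂)].
At t = 18.23: e^(−t/τ₁) = 0.346550, e^(−t/τ₂) = 0.229911.
C₂ = 2.655·[1 − (17.2025·0.346550 − 12.4008·0.229911)/(4.80167)] = 2.655·0.352219 = 0.935141 g/L.

0.9351 g/L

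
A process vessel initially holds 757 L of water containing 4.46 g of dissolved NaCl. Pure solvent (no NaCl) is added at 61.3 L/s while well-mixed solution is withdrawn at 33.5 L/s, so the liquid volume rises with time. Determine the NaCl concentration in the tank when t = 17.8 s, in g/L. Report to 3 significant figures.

Total volume: dV/dt = Q_in − Q_out = 27.800 L/s, so V(t) = 757 + 27.800 t and V(17.8) = 1251.8 L.
Species balance (pure solvent in): dm/dt = −Q_out · m/V(t).
dm/m = −Q_out dt/(V₀ + 27.800 t); integrating gives ln(m/m₀) = −(Q_out/(Q_in−Q_out)) ln(V/V₀).
m = m₀ (V₀/V)^(Q_out/(Q_in−Q_out)) = 4.46 × (757/1251.8)^(1.2050) = 2.4327 g.
C = m/V = 2.4327/1251.8 = 0.0019433 g/L.

0.00194 g/L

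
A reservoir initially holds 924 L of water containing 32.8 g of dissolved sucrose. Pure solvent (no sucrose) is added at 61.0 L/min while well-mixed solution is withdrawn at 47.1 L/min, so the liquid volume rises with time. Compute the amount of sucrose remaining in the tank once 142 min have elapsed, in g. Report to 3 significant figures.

0.682 g

Let m(t) be the amount of sucrose. Volume: V(t) = V₀ + (Q_in − Q_out) t = 924 + 13.900 t; V(142) = 2897.8 L.
Species balance (pure solvent in): dm/dt = −Q_out · m/V(t).
dm/m = −Q_out dt/(V₀ + 13.900 t); integrating gives ln(m/m₀) = −(Q_out/(Q_in−Q_out)) ln(V/V₀).
m = m₀ (V₀/V)^(Q_out/(Q_in−Q_out)) = 32.8 × (924/2897.8)^(3.3885) = 0.68209 g.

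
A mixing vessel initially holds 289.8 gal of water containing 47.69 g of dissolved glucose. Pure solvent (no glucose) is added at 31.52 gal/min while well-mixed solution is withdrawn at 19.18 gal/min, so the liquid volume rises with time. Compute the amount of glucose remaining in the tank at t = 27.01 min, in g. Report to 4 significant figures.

Total volume: dV/dt = Q_in − Q_out = 12.3400 gal/min, so V(t) = 289.8 + 12.3400 t and V(27.01) = 623.103 gal.
No glucose enters, so dm/dt = −Q_out · (m/V).
dm/m = −Q_out dt/(V₀ + 12.3400 t); integrating gives ln(m/m₀) = −(Q_out/(Q_in−Q_out)) ln(V/V₀).
m = m₀ (V₀/V)^(Q_out/(Q_in−Q_out)) = 47.69 × (289.8/623.103)^(1.55429) = 14.5105 g.

14.51 g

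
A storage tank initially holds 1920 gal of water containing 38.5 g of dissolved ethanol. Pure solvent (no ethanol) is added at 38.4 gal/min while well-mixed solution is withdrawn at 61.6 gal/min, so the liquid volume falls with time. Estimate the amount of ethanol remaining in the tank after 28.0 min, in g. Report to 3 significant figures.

Total volume: dV/dt = Q_in − Q_out = -23.200 gal/min, so V(t) = 1920 − 23.200 t and V(28.0) = 1270.4 gal.
Species balance (pure solvent in): dm/dt = −Q_out · m/V(t).
dm/m = −Q_out dt/(V₀ − 23.200 t); integrating gives ln(m/m₀) = −(Q_out/(Q_in−Q_out)) ln(V/V₀).
m = m₀ (V₀/V)^(Q_out/(Q_in−Q_out)) = 38.5 × (1920/1270.4)^(-2.6552) = 12.860 g.

12.9 g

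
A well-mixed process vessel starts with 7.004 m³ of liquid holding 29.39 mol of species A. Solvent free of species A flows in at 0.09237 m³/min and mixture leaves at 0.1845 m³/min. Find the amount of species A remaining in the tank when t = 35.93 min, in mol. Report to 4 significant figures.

8.161 mol

Total volume: dV/dt = Q_in − Q_out = -0.0921300 m³/min, so V(t) = 7.004 − 0.0921300 t and V(35.93) = 3.69377 m³.
Solute balance: dm/dt = 0 − Q_out C = −Q_out m/V(t).
dm/m = −Q_out dt/(V₀ − 0.0921300 t); integrating gives ln(m/m₀) = −(Q_out/(Q_in−Q_out)) ln(V/V₀).
m = m₀ (V₀/V)^(Q_out/(Q_in−Q_out)) = 29.39 × (7.004/3.69377)^(-2.00261) = 8.16062 mol.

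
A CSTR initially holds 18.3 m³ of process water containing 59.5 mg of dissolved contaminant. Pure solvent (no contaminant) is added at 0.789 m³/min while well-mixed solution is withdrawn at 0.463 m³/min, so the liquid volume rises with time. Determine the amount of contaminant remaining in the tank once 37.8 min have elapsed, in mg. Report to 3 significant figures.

Total volume: dV/dt = Q_in − Q_out = 0.32600 m³/min, so V(t) = 18.3 + 0.32600 t and V(37.8) = 30.623 m³.
Solute balance: dm/dt = 0 − Q_out C = −Q_out m/V(t).
Separate: dm/m = −Q_out dt/V(t) ⇒ ln(m/m₀) = −(Q_out/(Q_in−Q_out)) ln(V/V₀).
m = m₀ (V₀/V)^(Q_out/(Q_in−Q_out)) = 59.5 × (18.3/30.623)^(1.4202) = 28.639 mg.

28.6 mg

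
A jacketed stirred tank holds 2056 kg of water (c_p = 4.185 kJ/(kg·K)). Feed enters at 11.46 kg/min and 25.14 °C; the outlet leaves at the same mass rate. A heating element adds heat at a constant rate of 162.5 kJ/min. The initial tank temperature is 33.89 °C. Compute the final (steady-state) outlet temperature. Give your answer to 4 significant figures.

M c_p dT/dt = ṁ c_p (T_in − T) + Q̇.
At steady state dT/dt = 0 ⇒ T_ss = T_in + Q̇/(ṁ c_p) = 25.14 + 162.5/(11.46·4.185) = 28.5282 °C.

28.53 °C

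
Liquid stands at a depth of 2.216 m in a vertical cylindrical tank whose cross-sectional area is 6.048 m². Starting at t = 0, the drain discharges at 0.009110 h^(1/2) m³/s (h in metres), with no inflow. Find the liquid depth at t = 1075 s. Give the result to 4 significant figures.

With no inflow, A dh/dt = −0.009110 √h.
Separate and integrate: 2(√h − √h₀) = −(0.009110/A) t.
√h = √2.216 − 0.009110·1075/(2·6.048) = 1.48862 − 0.809627 = 0.678996.
h = 0.678996² = 0.461036 m.

0.4610 m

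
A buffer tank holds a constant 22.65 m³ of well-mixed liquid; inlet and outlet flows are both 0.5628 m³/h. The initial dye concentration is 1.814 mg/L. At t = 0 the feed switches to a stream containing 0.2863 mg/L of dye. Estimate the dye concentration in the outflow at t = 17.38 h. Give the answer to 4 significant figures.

1.278 mg/L

Species balance on the tank: V dC/dt = Q(C_in − C).
Rewrite as dC/dt + C/τ = C_in/τ, τ = V/Q = 40.2452 h.
C approaches C_in exponentially: C(t) = C_in + (C₀ − C_in) e^(−t/τ).
C(17.38) = 0.2863 + (1.814 − 0.2863)·e^(−17.38/40.2452) = 0.2863 + (1.52770)·0.649305 = 1.27824 mg/L.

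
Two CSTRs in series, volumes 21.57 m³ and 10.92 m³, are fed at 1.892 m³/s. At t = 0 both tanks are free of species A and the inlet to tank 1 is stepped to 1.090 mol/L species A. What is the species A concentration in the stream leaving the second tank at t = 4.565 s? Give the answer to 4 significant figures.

0.1176 mol/L

Species balance on tank i: dCᵢ/dt = (Cᵢ₋₁ − Cᵢ)/τᵢ with τᵢ = Vᵢ/Q.
τ₁ = 21.57/1.892 = 11.4006 s; τ₂ = 10.92/1.892 = 5.77167 s.
Tank 1: C₁ = C_in(1 − e^(−t/τ₁)). Tank 2 (τ₁ ≠ τ₂): C₂ = C_in[1 − (τ₁ e^(−t/τ₁) − τ₂ e^(−t/τ₂))/(τ₁ − τ₂)].
At t = 4.565: e^(−t/τ₁) = 0.670041, e^(−t/τ₂) = 0.453422.
C₂ = 1.090·[1 − (11.4006·0.670041 − 5.77167·0.453422)/(5.62896)] = 1.090·0.107848 = 0.117554 mol/L.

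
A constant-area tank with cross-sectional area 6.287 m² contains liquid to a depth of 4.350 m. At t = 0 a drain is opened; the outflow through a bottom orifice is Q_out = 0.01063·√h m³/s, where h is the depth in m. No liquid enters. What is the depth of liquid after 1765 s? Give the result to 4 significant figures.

Unsteady balance on liquid volume: A dh/dt = −0.01063 √h.
This is separable: 2 d(√h)/dt = −0.01063/A, so √h = √h₀ − (0.01063/(2A)) t.
√h = √4.350 − 0.01063·1765/(2·6.287) = 2.08567 − 1.49212 = 0.593543.
h = 0.593543² = 0.352293 m.

0.3523 m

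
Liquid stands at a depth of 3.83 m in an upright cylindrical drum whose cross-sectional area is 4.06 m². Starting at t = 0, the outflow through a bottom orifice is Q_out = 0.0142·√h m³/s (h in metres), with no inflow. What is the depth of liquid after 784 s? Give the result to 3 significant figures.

With no inflow, A dh/dt = −0.0142 √h.
∫ h^(−1/2) dh = −(0.0142/A) ∫ dt, giving 2√h = 2√h₀ − (0.0142/A) t.
√h = √3.83 − 0.0142·784/(2·4.06) = 1.9570 − 1.3710 = 0.58600.
h = 0.58600² = 0.34340 m.

0.343 m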